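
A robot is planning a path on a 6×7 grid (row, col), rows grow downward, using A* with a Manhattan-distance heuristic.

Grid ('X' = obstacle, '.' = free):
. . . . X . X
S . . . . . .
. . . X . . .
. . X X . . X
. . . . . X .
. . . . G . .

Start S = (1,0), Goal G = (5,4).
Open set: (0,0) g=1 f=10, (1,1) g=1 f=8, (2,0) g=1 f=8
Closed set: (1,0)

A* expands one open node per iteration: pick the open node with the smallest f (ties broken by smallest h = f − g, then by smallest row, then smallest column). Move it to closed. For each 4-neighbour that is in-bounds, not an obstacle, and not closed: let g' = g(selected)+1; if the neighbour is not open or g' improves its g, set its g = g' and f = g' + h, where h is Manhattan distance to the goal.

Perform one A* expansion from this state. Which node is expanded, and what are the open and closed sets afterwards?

step 1: expand (1,1) (f=8, h=7) → closed; open now [(0,0) g=1 f=10, (0,1) g=2 f=10, (1,2) g=2 f=8, (2,0) g=1 f=8, (2,1) g=2 f=8]

expanded=(1,1); open=[(0,0) g=1 f=10, (0,1) g=2 f=10, (1,2) g=2 f=8, (2,0) g=1 f=8, (2,1) g=2 f=8]; closed=[(1,0), (1,1)]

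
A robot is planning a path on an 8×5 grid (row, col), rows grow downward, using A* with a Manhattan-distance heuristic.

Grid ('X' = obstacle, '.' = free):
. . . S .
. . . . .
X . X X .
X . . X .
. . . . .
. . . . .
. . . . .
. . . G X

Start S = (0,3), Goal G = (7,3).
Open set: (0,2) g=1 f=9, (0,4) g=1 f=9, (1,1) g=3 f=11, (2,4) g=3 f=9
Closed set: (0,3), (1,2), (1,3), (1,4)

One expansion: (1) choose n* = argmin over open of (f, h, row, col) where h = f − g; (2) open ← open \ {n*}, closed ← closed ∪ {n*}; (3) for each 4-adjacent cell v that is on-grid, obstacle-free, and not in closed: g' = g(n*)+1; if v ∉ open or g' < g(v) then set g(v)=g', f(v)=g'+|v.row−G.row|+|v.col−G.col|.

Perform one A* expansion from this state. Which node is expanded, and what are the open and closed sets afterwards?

expanded=(2,4); open=[(0,2) g=1 f=9, (0,4) g=1 f=9, (1,1) g=3 f=11, (3,4) g=4 f=9]; closed=[(0,3), (1,2), (1,3), (1,4), (2,4)]

step 1: expand (2,4) (f=9, h=6) → closed; open now [(0,2) g=1 f=9, (0,4) g=1 f=9, (1,1) g=3 f=11, (3,4) g=4 f=9]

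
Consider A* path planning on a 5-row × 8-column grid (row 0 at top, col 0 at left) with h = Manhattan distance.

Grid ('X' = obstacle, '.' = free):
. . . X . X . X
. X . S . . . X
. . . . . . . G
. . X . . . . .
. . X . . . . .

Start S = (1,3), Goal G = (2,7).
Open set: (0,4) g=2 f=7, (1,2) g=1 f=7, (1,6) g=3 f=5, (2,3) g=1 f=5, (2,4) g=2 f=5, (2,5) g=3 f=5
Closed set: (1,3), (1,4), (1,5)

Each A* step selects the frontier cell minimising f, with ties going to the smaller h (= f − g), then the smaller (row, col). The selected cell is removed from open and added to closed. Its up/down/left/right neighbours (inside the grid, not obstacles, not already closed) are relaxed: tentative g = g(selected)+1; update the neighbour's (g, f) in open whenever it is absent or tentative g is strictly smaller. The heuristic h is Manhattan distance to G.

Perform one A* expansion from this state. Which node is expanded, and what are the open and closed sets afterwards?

step 1: expand (1,6) (f=5, h=2) → closed; open now [(0,4) g=2 f=7, (0,6) g=4 f=7, (1,2) g=1 f=7, (2,3) g=1 f=5, (2,4) g=2 f=5, (2,5) g=3 f=5, (2,6) g=4 f=5]

expanded=(1,6); open=[(0,4) g=2 f=7, (0,6) g=4 f=7, (1,2) g=1 f=7, (2,3) g=1 f=5, (2,4) g=2 f=5, (2,5) g=3 f=5, (2,6) g=4 f=5]; closed=[(1,3), (1,4), (1,5), (1,6)]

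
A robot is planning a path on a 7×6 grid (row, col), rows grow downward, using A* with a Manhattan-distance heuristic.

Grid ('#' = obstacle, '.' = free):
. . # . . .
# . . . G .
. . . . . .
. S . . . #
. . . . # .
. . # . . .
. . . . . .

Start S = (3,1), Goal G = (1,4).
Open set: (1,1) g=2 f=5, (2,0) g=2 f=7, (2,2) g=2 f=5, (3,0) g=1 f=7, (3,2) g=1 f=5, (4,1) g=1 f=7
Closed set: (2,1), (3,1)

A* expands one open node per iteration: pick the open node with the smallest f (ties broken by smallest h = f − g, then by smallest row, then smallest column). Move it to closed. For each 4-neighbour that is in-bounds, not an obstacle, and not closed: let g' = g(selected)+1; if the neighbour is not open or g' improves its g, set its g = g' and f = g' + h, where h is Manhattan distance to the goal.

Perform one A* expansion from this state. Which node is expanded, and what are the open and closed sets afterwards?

expanded=(1,1); open=[(0,1) g=3 f=7, (1,2) g=3 f=5, (2,0) g=2 f=7, (2,2) g=2 f=5, (3,0) g=1 f=7, (3,2) g=1 f=5, (4,1) g=1 f=7]; closed=[(1,1), (2,1), (3,1)]

step 1: expand (1,1) (f=5, h=3) → closed; open now [(0,1) g=3 f=7, (1,2) g=3 f=5, (2,0) g=2 f=7, (2,2) g=2 f=5, (3,0) g=1 f=7, (3,2) g=1 f=5, (4,1) g=1 f=7]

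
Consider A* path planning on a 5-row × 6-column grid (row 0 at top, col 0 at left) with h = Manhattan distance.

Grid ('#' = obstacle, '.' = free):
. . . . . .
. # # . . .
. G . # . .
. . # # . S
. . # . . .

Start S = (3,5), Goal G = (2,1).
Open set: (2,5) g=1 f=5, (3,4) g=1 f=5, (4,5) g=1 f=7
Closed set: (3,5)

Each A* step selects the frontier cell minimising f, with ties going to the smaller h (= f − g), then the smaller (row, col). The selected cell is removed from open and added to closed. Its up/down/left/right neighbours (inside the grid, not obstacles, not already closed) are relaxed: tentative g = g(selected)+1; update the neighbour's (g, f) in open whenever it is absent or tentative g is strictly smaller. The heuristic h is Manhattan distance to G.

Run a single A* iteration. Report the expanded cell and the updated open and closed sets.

expanded=(2,5); open=[(1,5) g=2 f=7, (2,4) g=2 f=5, (3,4) g=1 f=5, (4,5) g=1 f=7]; closed=[(2,5), (3,5)]

step 1: expand (2,5) (f=5, h=4) → closed; open now [(1,5) g=2 f=7, (2,4) g=2 f=5, (3,4) g=1 f=5, (4,5) g=1 f=7]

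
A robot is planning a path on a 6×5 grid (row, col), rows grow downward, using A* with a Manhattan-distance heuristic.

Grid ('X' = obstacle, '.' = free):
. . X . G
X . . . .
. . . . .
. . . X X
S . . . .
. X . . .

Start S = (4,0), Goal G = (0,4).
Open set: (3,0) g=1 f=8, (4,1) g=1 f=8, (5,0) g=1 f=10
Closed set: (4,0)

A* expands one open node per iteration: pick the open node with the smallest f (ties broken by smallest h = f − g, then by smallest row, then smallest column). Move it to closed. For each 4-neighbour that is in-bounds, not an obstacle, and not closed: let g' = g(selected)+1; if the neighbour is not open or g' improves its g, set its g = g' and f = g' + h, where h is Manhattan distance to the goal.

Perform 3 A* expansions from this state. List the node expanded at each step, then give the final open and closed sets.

order=[(3,0) → (2,0) → (2,1)]; open=[(1,1) g=4 f=8, (2,2) g=4 f=8, (3,1) g=2 f=8, (4,1) g=1 f=8, (5,0) g=1 f=10]; closed=[(2,0), (2,1), (3,0), (4,0)]

step 1: expand (3,0) (f=8, h=7) → closed; open now [(2,0) g=2 f=8, (3,1) g=2 f=8, (4,1) g=1 f=8, (5,0) g=1 f=10]
step 2: expand (2,0) (f=8, h=6) → closed; open now [(2,1) g=3 f=8, (3,1) g=2 f=8, (4,1) g=1 f=8, (5,0) g=1 f=10]
step 3: expand (2,1) (f=8, h=5) → closed; open now [(1,1) g=4 f=8, (2,2) g=4 f=8, (3,1) g=2 f=8, (4,1) g=1 f=8, (5,0) g=1 f=10]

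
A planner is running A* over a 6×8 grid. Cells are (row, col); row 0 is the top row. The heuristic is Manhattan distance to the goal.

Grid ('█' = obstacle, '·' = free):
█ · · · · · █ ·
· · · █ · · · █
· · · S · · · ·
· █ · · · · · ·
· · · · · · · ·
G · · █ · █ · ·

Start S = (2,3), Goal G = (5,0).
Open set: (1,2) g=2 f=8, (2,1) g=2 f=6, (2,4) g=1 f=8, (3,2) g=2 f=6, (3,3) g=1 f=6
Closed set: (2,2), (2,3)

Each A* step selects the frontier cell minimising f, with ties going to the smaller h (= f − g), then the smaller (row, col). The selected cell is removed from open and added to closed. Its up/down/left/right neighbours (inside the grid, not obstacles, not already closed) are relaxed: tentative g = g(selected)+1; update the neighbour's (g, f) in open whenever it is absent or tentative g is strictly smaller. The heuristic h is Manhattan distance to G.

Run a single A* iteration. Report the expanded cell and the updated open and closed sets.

expanded=(2,1); open=[(1,1) g=3 f=8, (1,2) g=2 f=8, (2,0) g=3 f=6, (2,4) g=1 f=8, (3,2) g=2 f=6, (3,3) g=1 f=6]; closed=[(2,1), (2,2), (2,3)]

step 1: expand (2,1) (f=6, h=4) → closed; open now [(1,1) g=3 f=8, (1,2) g=2 f=8, (2,0) g=3 f=6, (2,4) g=1 f=8, (3,2) g=2 f=6, (3,3) g=1 f=6]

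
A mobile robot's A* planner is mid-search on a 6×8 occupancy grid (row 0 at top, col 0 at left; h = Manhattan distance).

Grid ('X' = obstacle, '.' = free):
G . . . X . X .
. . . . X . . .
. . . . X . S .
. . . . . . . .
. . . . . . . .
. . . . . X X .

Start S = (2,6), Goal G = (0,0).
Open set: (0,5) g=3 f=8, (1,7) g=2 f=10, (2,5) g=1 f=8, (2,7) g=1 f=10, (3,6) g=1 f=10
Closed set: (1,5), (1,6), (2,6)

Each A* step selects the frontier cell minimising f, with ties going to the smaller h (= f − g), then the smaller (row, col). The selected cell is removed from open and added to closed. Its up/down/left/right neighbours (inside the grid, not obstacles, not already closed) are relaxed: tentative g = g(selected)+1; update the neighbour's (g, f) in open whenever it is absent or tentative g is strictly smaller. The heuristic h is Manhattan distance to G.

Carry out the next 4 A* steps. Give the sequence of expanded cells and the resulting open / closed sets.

order=[(0,5) → (2,5) → (1,7) → (0,7)]; open=[(2,7) g=1 f=10, (3,5) g=2 f=10, (3,6) g=1 f=10]; closed=[(0,5), (0,7), (1,5), (1,6), (1,7), (2,5), (2,6)]

step 1: expand (0,5) (f=8, h=5) → closed; open now [(1,7) g=2 f=10, (2,5) g=1 f=8, (2,7) g=1 f=10, (3,6) g=1 f=10]
step 2: expand (2,5) (f=8, h=7) → closed; open now [(1,7) g=2 f=10, (2,7) g=1 f=10, (3,5) g=2 f=10, (3,6) g=1 f=10]
step 3: expand (1,7) (f=10, h=8) → closed; open now [(0,7) g=3 f=10, (2,7) g=1 f=10, (3,5) g=2 f=10, (3,6) g=1 f=10]
step 4: expand (0,7) (f=10, h=7) → closed; open now [(2,7) g=1 f=10, (3,5) g=2 f=10, (3,6) g=1 f=10]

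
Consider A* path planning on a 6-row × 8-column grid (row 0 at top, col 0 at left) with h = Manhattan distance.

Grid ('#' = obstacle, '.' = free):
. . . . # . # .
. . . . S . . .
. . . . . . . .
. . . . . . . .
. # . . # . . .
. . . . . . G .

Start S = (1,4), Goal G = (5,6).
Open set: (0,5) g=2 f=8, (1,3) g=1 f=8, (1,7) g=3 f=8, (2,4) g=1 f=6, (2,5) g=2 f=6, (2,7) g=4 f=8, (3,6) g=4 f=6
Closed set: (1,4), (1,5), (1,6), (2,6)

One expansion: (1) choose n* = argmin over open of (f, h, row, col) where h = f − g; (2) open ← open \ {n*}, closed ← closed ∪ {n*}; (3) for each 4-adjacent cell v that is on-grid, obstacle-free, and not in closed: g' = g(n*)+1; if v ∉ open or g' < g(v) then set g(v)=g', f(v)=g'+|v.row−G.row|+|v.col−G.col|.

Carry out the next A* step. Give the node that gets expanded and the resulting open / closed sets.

expanded=(3,6); open=[(0,5) g=2 f=8, (1,3) g=1 f=8, (1,7) g=3 f=8, (2,4) g=1 f=6, (2,5) g=2 f=6, (2,7) g=4 f=8, (3,5) g=5 f=8, (3,7) g=5 f=8, (4,6) g=5 f=6]; closed=[(1,4), (1,5), (1,6), (2,6), (3,6)]

step 1: expand (3,6) (f=6, h=2) → closed; open now [(0,5) g=2 f=8, (1,3) g=1 f=8, (1,7) g=3 f=8, (2,4) g=1 f=6, (2,5) g=2 f=6, (2,7) g=4 f=8, (3,5) g=5 f=8, (3,7) g=5 f=8, (4,6) g=5 f=6]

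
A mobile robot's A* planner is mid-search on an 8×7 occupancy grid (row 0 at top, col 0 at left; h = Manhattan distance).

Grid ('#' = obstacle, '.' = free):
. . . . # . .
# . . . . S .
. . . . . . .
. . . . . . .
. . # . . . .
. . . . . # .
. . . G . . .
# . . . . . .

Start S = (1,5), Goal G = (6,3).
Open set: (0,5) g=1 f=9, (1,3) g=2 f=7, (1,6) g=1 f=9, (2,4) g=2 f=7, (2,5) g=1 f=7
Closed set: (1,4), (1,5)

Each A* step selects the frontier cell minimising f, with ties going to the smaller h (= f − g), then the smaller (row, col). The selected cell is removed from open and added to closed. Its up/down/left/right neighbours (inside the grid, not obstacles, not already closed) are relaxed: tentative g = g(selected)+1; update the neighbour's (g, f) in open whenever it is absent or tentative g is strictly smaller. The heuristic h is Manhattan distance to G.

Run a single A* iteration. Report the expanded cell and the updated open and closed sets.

step 1: expand (1,3) (f=7, h=5) → closed; open now [(0,3) g=3 f=9, (0,5) g=1 f=9, (1,2) g=3 f=9, (1,6) g=1 f=9, (2,3) g=3 f=7, (2,4) g=2 f=7, (2,5) g=1 f=7]

expanded=(1,3); open=[(0,3) g=3 f=9, (0,5) g=1 f=9, (1,2) g=3 f=9, (1,6) g=1 f=9, (2,3) g=3 f=7, (2,4) g=2 f=7, (2,5) g=1 f=7]; closed=[(1,3), (1,4), (1,5)]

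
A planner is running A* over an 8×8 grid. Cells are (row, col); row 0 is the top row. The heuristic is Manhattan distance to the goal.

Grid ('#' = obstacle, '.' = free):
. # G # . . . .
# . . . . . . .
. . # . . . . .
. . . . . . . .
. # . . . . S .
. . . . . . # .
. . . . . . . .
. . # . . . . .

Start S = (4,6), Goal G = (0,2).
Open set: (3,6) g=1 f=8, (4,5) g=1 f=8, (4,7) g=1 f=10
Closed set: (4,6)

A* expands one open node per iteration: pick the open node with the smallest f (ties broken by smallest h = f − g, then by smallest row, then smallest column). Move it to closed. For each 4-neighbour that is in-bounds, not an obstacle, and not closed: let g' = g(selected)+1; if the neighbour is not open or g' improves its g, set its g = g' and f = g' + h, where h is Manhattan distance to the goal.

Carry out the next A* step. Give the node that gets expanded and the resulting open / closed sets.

expanded=(3,6); open=[(2,6) g=2 f=8, (3,5) g=2 f=8, (3,7) g=2 f=10, (4,5) g=1 f=8, (4,7) g=1 f=10]; closed=[(3,6), (4,6)]

step 1: expand (3,6) (f=8, h=7) → closed; open now [(2,6) g=2 f=8, (3,5) g=2 f=8, (3,7) g=2 f=10, (4,5) g=1 f=8, (4,7) g=1 f=10]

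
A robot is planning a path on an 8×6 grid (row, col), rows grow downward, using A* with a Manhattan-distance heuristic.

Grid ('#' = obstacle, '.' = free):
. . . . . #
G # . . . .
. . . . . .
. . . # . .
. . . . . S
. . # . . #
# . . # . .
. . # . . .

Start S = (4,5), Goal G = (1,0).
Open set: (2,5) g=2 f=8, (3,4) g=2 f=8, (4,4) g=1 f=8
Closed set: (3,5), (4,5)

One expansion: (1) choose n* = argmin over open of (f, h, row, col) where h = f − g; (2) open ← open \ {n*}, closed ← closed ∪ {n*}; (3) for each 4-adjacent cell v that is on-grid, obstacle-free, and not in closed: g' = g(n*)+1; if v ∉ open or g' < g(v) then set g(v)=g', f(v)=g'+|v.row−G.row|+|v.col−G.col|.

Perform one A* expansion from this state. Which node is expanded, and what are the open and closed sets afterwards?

step 1: expand (2,5) (f=8, h=6) → closed; open now [(1,5) g=3 f=8, (2,4) g=3 f=8, (3,4) g=2 f=8, (4,4) g=1 f=8]

expanded=(2,5); open=[(1,5) g=3 f=8, (2,4) g=3 f=8, (3,4) g=2 f=8, (4,4) g=1 f=8]; closed=[(2,5), (3,5), (4,5)]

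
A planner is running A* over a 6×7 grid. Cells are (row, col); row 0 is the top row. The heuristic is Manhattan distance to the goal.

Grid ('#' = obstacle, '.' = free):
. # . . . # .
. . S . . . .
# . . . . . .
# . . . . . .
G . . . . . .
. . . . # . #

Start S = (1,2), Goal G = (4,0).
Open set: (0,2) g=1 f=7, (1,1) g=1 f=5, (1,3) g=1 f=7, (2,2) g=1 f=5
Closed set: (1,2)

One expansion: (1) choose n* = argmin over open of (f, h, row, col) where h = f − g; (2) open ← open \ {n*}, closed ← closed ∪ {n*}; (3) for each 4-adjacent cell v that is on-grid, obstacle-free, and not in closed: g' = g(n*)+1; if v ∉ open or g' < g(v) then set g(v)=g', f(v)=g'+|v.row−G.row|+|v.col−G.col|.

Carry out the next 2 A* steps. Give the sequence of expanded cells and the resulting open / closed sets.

order=[(1,1) → (1,0)]; open=[(0,0) g=3 f=7, (0,2) g=1 f=7, (1,3) g=1 f=7, (2,1) g=2 f=5, (2,2) g=1 f=5]; closed=[(1,0), (1,1), (1,2)]

step 1: expand (1,1) (f=5, h=4) → closed; open now [(0,2) g=1 f=7, (1,0) g=2 f=5, (1,3) g=1 f=7, (2,1) g=2 f=5, (2,2) g=1 f=5]
step 2: expand (1,0) (f=5, h=3) → closed; open now [(0,0) g=3 f=7, (0,2) g=1 f=7, (1,3) g=1 f=7, (2,1) g=2 f=5, (2,2) g=1 f=5]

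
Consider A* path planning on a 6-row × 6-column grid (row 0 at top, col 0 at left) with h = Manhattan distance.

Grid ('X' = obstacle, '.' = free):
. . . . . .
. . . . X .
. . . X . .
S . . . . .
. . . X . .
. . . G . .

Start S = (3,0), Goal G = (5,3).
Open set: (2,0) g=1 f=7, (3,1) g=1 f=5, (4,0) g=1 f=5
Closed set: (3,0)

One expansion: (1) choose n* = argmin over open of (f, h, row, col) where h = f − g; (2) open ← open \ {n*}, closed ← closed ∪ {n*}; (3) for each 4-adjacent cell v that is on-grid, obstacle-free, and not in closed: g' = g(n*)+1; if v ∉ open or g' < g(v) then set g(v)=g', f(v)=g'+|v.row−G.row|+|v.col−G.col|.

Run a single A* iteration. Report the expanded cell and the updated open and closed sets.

step 1: expand (3,1) (f=5, h=4) → closed; open now [(2,0) g=1 f=7, (2,1) g=2 f=7, (3,2) g=2 f=5, (4,0) g=1 f=5, (4,1) g=2 f=5]

expanded=(3,1); open=[(2,0) g=1 f=7, (2,1) g=2 f=7, (3,2) g=2 f=5, (4,0) g=1 f=5, (4,1) g=2 f=5]; closed=[(3,0), (3,1)]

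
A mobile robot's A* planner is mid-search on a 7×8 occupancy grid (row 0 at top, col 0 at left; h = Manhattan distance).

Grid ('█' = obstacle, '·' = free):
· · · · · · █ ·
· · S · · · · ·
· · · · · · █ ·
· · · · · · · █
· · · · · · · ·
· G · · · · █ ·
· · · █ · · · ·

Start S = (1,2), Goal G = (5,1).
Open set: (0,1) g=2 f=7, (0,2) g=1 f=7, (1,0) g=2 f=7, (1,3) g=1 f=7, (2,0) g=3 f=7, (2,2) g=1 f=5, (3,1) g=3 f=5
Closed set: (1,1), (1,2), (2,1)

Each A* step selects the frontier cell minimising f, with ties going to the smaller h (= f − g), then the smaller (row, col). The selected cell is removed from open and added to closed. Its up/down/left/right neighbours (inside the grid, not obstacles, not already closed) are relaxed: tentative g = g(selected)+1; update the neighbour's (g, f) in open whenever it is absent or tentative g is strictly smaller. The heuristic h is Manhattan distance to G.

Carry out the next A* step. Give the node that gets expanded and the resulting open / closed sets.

expanded=(3,1); open=[(0,1) g=2 f=7, (0,2) g=1 f=7, (1,0) g=2 f=7, (1,3) g=1 f=7, (2,0) g=3 f=7, (2,2) g=1 f=5, (3,0) g=4 f=7, (3,2) g=4 f=7, (4,1) g=4 f=5]; closed=[(1,1), (1,2), (2,1), (3,1)]

step 1: expand (3,1) (f=5, h=2) → closed; open now [(0,1) g=2 f=7, (0,2) g=1 f=7, (1,0) g=2 f=7, (1,3) g=1 f=7, (2,0) g=3 f=7, (2,2) g=1 f=5, (3,0) g=4 f=7, (3,2) g=4 f=7, (4,1) g=4 f=5]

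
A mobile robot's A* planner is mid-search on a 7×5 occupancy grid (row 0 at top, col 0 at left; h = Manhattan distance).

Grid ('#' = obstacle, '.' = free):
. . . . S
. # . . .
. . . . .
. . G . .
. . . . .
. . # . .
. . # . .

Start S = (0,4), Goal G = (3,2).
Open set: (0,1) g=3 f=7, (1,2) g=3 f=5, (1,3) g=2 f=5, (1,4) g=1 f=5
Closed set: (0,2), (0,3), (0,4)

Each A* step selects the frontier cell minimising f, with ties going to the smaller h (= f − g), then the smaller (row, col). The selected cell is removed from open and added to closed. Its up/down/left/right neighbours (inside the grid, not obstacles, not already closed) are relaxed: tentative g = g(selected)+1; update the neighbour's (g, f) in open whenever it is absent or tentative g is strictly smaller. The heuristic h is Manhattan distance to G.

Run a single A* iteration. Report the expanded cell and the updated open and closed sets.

expanded=(1,2); open=[(0,1) g=3 f=7, (1,3) g=2 f=5, (1,4) g=1 f=5, (2,2) g=4 f=5]; closed=[(0,2), (0,3), (0,4), (1,2)]

step 1: expand (1,2) (f=5, h=2) → closed; open now [(0,1) g=3 f=7, (1,3) g=2 f=5, (1,4) g=1 f=5, (2,2) g=4 f=5]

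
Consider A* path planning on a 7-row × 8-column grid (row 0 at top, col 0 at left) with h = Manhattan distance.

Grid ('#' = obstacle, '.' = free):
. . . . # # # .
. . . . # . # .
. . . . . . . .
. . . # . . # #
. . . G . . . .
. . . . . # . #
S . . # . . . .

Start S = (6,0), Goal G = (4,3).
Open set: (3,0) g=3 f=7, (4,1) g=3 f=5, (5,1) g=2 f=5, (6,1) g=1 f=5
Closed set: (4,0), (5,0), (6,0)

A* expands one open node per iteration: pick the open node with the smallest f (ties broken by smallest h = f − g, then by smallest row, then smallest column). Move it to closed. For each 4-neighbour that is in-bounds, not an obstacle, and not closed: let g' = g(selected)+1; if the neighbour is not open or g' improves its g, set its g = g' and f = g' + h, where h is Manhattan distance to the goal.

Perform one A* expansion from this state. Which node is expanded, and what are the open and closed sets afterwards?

expanded=(4,1); open=[(3,0) g=3 f=7, (3,1) g=4 f=7, (4,2) g=4 f=5, (5,1) g=2 f=5, (6,1) g=1 f=5]; closed=[(4,0), (4,1), (5,0), (6,0)]

step 1: expand (4,1) (f=5, h=2) → closed; open now [(3,0) g=3 f=7, (3,1) g=4 f=7, (4,2) g=4 f=5, (5,1) g=2 f=5, (6,1) g=1 f=5]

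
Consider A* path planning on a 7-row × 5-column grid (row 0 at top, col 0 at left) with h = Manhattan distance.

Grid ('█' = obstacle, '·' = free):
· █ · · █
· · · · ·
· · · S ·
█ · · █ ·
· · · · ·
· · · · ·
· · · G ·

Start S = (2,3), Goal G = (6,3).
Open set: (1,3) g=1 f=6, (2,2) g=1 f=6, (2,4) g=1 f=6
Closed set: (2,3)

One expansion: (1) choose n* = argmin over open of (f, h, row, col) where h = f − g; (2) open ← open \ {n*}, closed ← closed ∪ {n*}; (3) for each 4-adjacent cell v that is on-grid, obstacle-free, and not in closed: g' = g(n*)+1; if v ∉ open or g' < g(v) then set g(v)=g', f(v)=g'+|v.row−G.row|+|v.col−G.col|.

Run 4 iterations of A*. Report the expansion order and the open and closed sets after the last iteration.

step 1: expand (1,3) (f=6, h=5) → closed; open now [(0,3) g=2 f=8, (1,2) g=2 f=8, (1,4) g=2 f=8, (2,2) g=1 f=6, (2,4) g=1 f=6]
step 2: expand (2,2) (f=6, h=5) → closed; open now [(0,3) g=2 f=8, (1,2) g=2 f=8, (1,4) g=2 f=8, (2,1) g=2 f=8, (2,4) g=1 f=6, (3,2) g=2 f=6]
step 3: expand (3,2) (f=6, h=4) → closed; open now [(0,3) g=2 f=8, (1,2) g=2 f=8, (1,4) g=2 f=8, (2,1) g=2 f=8, (2,4) g=1 f=6, (3,1) g=3 f=8, (4,2) g=3 f=6]
step 4: expand (4,2) (f=6, h=3) → closed; open now [(0,3) g=2 f=8, (1,2) g=2 f=8, (1,4) g=2 f=8, (2,1) g=2 f=8, (2,4) g=1 f=6, (3,1) g=3 f=8, (4,1) g=4 f=8, (4,3) g=4 f=6, (5,2) g=4 f=6]

order=[(1,3) → (2,2) → (3,2) → (4,2)]; open=[(0,3) g=2 f=8, (1,2) g=2 f=8, (1,4) g=2 f=8, (2,1) g=2 f=8, (2,4) g=1 f=6, (3,1) g=3 f=8, (4,1) g=4 f=8, (4,3) g=4 f=6, (5,2) g=4 f=6]; closed=[(1,3), (2,2), (2,3), (3,2), (4,2)]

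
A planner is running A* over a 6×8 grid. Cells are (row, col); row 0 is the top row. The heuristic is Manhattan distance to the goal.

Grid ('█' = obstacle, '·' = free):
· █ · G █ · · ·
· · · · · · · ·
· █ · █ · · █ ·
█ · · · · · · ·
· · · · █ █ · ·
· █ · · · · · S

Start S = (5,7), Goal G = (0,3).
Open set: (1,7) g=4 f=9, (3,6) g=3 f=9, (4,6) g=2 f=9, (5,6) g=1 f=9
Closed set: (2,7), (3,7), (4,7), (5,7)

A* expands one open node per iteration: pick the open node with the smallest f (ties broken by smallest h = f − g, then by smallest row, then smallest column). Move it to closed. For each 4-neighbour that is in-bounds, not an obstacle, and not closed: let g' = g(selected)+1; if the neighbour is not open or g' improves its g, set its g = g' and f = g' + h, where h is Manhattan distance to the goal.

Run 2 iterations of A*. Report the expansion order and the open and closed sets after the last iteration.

step 1: expand (1,7) (f=9, h=5) → closed; open now [(0,7) g=5 f=9, (1,6) g=5 f=9, (3,6) g=3 f=9, (4,6) g=2 f=9, (5,6) g=1 f=9]
step 2: expand (0,7) (f=9, h=4) → closed; open now [(0,6) g=6 f=9, (1,6) g=5 f=9, (3,6) g=3 f=9, (4,6) g=2 f=9, (5,6) g=1 f=9]

order=[(1,7) → (0,7)]; open=[(0,6) g=6 f=9, (1,6) g=5 f=9, (3,6) g=3 f=9, (4,6) g=2 f=9, (5,6) g=1 f=9]; closed=[(0,7), (1,7), (2,7), (3,7), (4,7), (5,7)]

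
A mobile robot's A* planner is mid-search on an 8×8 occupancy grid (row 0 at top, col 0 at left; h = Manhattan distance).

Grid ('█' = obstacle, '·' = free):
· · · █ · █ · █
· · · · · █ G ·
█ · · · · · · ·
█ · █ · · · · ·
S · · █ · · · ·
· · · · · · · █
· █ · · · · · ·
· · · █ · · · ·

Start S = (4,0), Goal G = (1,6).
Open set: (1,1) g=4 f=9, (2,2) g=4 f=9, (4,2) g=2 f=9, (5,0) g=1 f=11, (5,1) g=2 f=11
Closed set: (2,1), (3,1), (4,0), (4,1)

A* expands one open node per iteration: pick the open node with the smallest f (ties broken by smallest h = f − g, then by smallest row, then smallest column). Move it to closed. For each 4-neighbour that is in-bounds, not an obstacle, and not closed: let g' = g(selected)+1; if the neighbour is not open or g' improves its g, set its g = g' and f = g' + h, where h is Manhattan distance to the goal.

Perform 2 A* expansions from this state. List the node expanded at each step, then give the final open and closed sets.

order=[(1,1) → (1,2)]; open=[(0,1) g=5 f=11, (0,2) g=6 f=11, (1,0) g=5 f=11, (1,3) g=6 f=9, (2,2) g=4 f=9, (4,2) g=2 f=9, (5,0) g=1 f=11, (5,1) g=2 f=11]; closed=[(1,1), (1,2), (2,1), (3,1), (4,0), (4,1)]

step 1: expand (1,1) (f=9, h=5) → closed; open now [(0,1) g=5 f=11, (1,0) g=5 f=11, (1,2) g=5 f=9, (2,2) g=4 f=9, (4,2) g=2 f=9, (5,0) g=1 f=11, (5,1) g=2 f=11]
step 2: expand (1,2) (f=9, h=4) → closed; open now [(0,1) g=5 f=11, (0,2) g=6 f=11, (1,0) g=5 f=11, (1,3) g=6 f=9, (2,2) g=4 f=9, (4,2) g=2 f=9, (5,0) g=1 f=11, (5,1) g=2 f=11]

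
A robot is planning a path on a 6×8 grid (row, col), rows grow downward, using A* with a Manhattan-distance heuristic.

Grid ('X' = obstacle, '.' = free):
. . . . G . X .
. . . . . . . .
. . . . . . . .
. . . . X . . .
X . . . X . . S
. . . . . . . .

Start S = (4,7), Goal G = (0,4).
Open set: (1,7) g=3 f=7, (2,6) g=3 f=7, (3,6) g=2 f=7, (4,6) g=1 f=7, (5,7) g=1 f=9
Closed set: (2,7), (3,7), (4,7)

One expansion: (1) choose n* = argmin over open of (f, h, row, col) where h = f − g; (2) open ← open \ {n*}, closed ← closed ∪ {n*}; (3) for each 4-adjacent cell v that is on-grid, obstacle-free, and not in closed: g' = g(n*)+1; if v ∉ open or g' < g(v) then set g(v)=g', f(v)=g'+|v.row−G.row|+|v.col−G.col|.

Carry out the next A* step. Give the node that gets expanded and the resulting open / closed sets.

expanded=(1,7); open=[(0,7) g=4 f=7, (1,6) g=4 f=7, (2,6) g=3 f=7, (3,6) g=2 f=7, (4,6) g=1 f=7, (5,7) g=1 f=9]; closed=[(1,7), (2,7), (3,7), (4,7)]

step 1: expand (1,7) (f=7, h=4) → closed; open now [(0,7) g=4 f=7, (1,6) g=4 f=7, (2,6) g=3 f=7, (3,6) g=2 f=7, (4,6) g=1 f=7, (5,7) g=1 f=9]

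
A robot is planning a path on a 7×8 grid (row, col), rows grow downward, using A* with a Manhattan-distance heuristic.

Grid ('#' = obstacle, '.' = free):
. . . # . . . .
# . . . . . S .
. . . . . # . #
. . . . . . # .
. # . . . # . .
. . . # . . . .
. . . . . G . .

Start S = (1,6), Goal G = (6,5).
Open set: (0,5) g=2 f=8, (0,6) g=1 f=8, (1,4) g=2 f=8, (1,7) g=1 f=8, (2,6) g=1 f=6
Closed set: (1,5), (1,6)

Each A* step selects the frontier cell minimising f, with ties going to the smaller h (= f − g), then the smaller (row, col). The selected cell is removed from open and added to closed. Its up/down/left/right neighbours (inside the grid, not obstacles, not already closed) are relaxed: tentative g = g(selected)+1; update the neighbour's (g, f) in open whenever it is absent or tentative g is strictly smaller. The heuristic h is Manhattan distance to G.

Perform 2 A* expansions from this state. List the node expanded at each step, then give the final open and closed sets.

step 1: expand (2,6) (f=6, h=5) → closed; open now [(0,5) g=2 f=8, (0,6) g=1 f=8, (1,4) g=2 f=8, (1,7) g=1 f=8]
step 2: expand (0,5) (f=8, h=6) → closed; open now [(0,4) g=3 f=10, (0,6) g=1 f=8, (1,4) g=2 f=8, (1,7) g=1 f=8]

order=[(2,6) → (0,5)]; open=[(0,4) g=3 f=10, (0,6) g=1 f=8, (1,4) g=2 f=8, (1,7) g=1 f=8]; closed=[(0,5), (1,5), (1,6), (2,6)]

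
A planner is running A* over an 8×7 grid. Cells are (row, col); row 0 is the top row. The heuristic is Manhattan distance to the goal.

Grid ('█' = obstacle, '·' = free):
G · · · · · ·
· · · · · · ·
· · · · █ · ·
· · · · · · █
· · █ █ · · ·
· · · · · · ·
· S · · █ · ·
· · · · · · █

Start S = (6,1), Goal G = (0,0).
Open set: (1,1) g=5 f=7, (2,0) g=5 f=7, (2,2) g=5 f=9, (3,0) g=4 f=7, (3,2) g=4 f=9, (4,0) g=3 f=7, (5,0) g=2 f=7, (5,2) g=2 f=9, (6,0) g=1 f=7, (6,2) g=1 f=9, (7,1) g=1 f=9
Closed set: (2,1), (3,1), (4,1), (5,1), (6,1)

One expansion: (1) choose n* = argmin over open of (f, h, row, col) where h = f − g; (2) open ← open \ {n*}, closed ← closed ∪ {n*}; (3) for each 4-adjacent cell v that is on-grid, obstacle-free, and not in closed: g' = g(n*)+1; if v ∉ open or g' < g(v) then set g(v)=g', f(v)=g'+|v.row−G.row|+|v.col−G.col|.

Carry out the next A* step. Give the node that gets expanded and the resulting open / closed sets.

expanded=(1,1); open=[(0,1) g=6 f=7, (1,0) g=6 f=7, (1,2) g=6 f=9, (2,0) g=5 f=7, (2,2) g=5 f=9, (3,0) g=4 f=7, (3,2) g=4 f=9, (4,0) g=3 f=7, (5,0) g=2 f=7, (5,2) g=2 f=9, (6,0) g=1 f=7, (6,2) g=1 f=9, (7,1) g=1 f=9]; closed=[(1,1), (2,1), (3,1), (4,1), (5,1), (6,1)]

step 1: expand (1,1) (f=7, h=2) → closed; open now [(0,1) g=6 f=7, (1,0) g=6 f=7, (1,2) g=6 f=9, (2,0) g=5 f=7, (2,2) g=5 f=9, (3,0) g=4 f=7, (3,2) g=4 f=9, (4,0) g=3 f=7, (5,0) g=2 f=7, (5,2) g=2 f=9, (6,0) g=1 f=7, (6,2) g=1 f=9, (7,1) g=1 f=9]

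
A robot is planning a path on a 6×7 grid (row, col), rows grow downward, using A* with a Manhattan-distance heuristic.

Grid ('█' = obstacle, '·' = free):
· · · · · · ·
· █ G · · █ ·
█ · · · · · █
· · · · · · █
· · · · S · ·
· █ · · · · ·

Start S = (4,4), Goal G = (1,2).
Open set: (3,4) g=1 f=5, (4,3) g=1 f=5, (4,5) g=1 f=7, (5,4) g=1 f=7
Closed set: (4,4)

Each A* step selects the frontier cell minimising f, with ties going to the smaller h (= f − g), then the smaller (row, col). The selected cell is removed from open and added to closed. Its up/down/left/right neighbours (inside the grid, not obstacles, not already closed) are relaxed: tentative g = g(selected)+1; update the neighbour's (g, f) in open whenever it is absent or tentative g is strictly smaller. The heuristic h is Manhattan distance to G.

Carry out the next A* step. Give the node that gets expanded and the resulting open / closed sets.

step 1: expand (3,4) (f=5, h=4) → closed; open now [(2,4) g=2 f=5, (3,3) g=2 f=5, (3,5) g=2 f=7, (4,3) g=1 f=5, (4,5) g=1 f=7, (5,4) g=1 f=7]

expanded=(3,4); open=[(2,4) g=2 f=5, (3,3) g=2 f=5, (3,5) g=2 f=7, (4,3) g=1 f=5, (4,5) g=1 f=7, (5,4) g=1 f=7]; closed=[(3,4), (4,4)]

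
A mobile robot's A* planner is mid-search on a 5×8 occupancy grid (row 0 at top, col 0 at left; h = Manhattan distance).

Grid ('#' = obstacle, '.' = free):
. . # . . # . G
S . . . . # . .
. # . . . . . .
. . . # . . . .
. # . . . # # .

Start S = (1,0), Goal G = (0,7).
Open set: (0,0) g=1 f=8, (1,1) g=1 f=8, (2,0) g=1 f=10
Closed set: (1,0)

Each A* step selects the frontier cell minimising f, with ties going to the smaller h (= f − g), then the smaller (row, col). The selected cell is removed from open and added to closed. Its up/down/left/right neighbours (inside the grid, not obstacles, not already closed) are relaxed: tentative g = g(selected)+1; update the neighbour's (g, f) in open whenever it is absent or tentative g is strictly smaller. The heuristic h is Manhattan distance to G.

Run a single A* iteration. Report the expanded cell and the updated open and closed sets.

expanded=(0,0); open=[(0,1) g=2 f=8, (1,1) g=1 f=8, (2,0) g=1 f=10]; closed=[(0,0), (1,0)]

step 1: expand (0,0) (f=8, h=7) → closed; open now [(0,1) g=2 f=8, (1,1) g=1 f=8, (2,0) g=1 f=10]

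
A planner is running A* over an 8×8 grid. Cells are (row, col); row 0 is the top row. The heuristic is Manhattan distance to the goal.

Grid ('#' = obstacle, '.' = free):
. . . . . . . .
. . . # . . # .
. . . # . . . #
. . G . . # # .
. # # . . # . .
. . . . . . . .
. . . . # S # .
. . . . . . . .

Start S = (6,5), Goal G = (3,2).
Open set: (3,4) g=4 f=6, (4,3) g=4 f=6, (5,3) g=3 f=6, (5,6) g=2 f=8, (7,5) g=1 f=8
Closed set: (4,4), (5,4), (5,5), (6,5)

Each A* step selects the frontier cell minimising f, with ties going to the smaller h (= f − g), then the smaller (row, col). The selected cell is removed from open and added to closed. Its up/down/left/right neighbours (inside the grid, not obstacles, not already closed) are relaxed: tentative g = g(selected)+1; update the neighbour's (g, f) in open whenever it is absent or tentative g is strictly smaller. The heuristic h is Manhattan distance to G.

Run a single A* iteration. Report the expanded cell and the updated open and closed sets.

step 1: expand (3,4) (f=6, h=2) → closed; open now [(2,4) g=5 f=8, (3,3) g=5 f=6, (4,3) g=4 f=6, (5,3) g=3 f=6, (5,6) g=2 f=8, (7,5) g=1 f=8]

expanded=(3,4); open=[(2,4) g=5 f=8, (3,3) g=5 f=6, (4,3) g=4 f=6, (5,3) g=3 f=6, (5,6) g=2 f=8, (7,5) g=1 f=8]; closed=[(3,4), (4,4), (5,4), (5,5), (6,5)]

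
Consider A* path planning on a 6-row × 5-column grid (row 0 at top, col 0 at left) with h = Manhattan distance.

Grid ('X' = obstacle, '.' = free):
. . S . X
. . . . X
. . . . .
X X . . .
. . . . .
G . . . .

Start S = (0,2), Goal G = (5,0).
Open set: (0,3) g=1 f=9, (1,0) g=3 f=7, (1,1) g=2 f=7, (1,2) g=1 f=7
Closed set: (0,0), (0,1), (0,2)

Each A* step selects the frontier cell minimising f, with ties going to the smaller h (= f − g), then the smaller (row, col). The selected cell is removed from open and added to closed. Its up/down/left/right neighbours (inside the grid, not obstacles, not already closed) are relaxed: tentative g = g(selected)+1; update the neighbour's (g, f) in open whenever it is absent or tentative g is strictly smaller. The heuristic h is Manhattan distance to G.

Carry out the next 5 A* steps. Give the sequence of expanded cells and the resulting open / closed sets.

order=[(1,0) → (2,0) → (1,1) → (2,1) → (1,2)]; open=[(0,3) g=1 f=9, (1,3) g=2 f=9, (2,2) g=2 f=7]; closed=[(0,0), (0,1), (0,2), (1,0), (1,1), (1,2), (2,0), (2,1)]

step 1: expand (1,0) (f=7, h=4) → closed; open now [(0,3) g=1 f=9, (1,1) g=2 f=7, (1,2) g=1 f=7, (2,0) g=4 f=7]
step 2: expand (2,0) (f=7, h=3) → closed; open now [(0,3) g=1 f=9, (1,1) g=2 f=7, (1,2) g=1 f=7, (2,1) g=5 f=9]
step 3: expand (1,1) (f=7, h=5) → closed; open now [(0,3) g=1 f=9, (1,2) g=1 f=7, (2,1) g=3 f=7]
step 4: expand (2,1) (f=7, h=4) → closed; open now [(0,3) g=1 f=9, (1,2) g=1 f=7, (2,2) g=4 f=9]
step 5: expand (1,2) (f=7, h=6) → closed; open now [(0,3) g=1 f=9, (1,3) g=2 f=9, (2,2) g=2 f=7]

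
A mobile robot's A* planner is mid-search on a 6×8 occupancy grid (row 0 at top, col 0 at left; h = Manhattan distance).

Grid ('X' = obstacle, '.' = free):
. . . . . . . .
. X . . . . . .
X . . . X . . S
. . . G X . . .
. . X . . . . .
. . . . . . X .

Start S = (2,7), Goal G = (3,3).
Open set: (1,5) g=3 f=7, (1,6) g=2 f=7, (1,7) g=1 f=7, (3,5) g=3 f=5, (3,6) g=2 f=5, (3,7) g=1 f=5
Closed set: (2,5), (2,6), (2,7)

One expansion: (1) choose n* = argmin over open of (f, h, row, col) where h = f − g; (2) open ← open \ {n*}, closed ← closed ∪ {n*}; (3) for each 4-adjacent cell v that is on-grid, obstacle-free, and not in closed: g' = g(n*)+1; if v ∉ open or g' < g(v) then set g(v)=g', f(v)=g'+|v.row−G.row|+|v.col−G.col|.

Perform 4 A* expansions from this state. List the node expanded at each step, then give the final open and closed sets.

order=[(3,5) → (3,6) → (3,7) → (4,5)]; open=[(1,5) g=3 f=7, (1,6) g=2 f=7, (1,7) g=1 f=7, (4,4) g=5 f=7, (4,6) g=3 f=7, (4,7) g=2 f=7, (5,5) g=5 f=9]; closed=[(2,5), (2,6), (2,7), (3,5), (3,6), (3,7), (4,5)]

step 1: expand (3,5) (f=5, h=2) → closed; open now [(1,5) g=3 f=7, (1,6) g=2 f=7, (1,7) g=1 f=7, (3,6) g=2 f=5, (3,7) g=1 f=5, (4,5) g=4 f=7]
step 2: expand (3,6) (f=5, h=3) → closed; open now [(1,5) g=3 f=7, (1,6) g=2 f=7, (1,7) g=1 f=7, (3,7) g=1 f=5, (4,5) g=4 f=7, (4,6) g=3 f=7]
step 3: expand (3,7) (f=5, h=4) → closed; open now [(1,5) g=3 f=7, (1,6) g=2 f=7, (1,7) g=1 f=7, (4,5) g=4 f=7, (4,6) g=3 f=7, (4,7) g=2 f=7]
step 4: expand (4,5) (f=7, h=3) → closed; open now [(1,5) g=3 f=7, (1,6) g=2 f=7, (1,7) g=1 f=7, (4,4) g=5 f=7, (4,6) g=3 f=7, (4,7) g=2 f=7, (5,5) g=5 f=9]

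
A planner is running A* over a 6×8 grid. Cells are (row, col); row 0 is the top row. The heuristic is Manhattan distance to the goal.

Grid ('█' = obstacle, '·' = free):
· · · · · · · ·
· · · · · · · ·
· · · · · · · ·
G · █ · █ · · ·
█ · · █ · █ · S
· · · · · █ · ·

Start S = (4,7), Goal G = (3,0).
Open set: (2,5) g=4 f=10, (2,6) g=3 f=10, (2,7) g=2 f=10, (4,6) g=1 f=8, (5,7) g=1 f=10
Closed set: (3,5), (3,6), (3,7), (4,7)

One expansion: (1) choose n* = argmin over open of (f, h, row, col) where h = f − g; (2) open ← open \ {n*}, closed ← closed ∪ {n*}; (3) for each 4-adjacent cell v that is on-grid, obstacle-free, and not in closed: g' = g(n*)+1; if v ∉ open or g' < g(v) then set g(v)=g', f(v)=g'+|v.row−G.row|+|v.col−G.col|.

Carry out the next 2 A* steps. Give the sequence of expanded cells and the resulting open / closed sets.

order=[(4,6) → (2,5)]; open=[(1,5) g=5 f=12, (2,4) g=5 f=10, (2,6) g=3 f=10, (2,7) g=2 f=10, (5,6) g=2 f=10, (5,7) g=1 f=10]; closed=[(2,5), (3,5), (3,6), (3,7), (4,6), (4,7)]

step 1: expand (4,6) (f=8, h=7) → closed; open now [(2,5) g=4 f=10, (2,6) g=3 f=10, (2,7) g=2 f=10, (5,6) g=2 f=10, (5,7) g=1 f=10]
step 2: expand (2,5) (f=10, h=6) → closed; open now [(1,5) g=5 f=12, (2,4) g=5 f=10, (2,6) g=3 f=10, (2,7) g=2 f=10, (5,6) g=2 f=10, (5,7) g=1 f=10]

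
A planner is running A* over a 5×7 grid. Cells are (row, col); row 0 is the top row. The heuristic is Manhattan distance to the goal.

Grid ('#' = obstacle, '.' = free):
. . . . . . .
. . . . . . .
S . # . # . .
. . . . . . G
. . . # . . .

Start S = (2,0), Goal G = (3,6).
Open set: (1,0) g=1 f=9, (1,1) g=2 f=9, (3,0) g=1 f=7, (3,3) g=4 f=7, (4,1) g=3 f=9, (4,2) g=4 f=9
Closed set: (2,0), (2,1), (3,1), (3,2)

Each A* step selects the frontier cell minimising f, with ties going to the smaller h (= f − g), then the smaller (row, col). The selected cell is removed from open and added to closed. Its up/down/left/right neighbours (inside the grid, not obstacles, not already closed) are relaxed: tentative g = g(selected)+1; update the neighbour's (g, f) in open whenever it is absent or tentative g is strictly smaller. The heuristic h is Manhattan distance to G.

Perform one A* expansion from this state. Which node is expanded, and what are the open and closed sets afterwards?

expanded=(3,3); open=[(1,0) g=1 f=9, (1,1) g=2 f=9, (2,3) g=5 f=9, (3,0) g=1 f=7, (3,4) g=5 f=7, (4,1) g=3 f=9, (4,2) g=4 f=9]; closed=[(2,0), (2,1), (3,1), (3,2), (3,3)]

step 1: expand (3,3) (f=7, h=3) → closed; open now [(1,0) g=1 f=9, (1,1) g=2 f=9, (2,3) g=5 f=9, (3,0) g=1 f=7, (3,4) g=5 f=7, (4,1) g=3 f=9, (4,2) g=4 f=9]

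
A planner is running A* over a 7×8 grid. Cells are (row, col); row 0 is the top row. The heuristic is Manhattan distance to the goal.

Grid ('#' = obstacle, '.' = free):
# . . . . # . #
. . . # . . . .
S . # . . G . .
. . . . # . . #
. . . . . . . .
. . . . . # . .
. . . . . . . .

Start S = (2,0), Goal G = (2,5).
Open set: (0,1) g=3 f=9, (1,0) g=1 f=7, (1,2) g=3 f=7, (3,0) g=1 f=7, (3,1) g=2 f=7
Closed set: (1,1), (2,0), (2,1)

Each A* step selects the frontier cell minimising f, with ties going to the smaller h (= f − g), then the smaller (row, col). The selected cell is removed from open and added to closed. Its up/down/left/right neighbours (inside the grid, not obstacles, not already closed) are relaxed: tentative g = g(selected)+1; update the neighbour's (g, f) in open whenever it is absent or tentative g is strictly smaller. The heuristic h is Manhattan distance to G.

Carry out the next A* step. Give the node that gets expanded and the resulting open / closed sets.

expanded=(1,2); open=[(0,1) g=3 f=9, (0,2) g=4 f=9, (1,0) g=1 f=7, (3,0) g=1 f=7, (3,1) g=2 f=7]; closed=[(1,1), (1,2), (2,0), (2,1)]

step 1: expand (1,2) (f=7, h=4) → closed; open now [(0,1) g=3 f=9, (0,2) g=4 f=9, (1,0) g=1 f=7, (3,0) g=1 f=7, (3,1) g=2 f=7]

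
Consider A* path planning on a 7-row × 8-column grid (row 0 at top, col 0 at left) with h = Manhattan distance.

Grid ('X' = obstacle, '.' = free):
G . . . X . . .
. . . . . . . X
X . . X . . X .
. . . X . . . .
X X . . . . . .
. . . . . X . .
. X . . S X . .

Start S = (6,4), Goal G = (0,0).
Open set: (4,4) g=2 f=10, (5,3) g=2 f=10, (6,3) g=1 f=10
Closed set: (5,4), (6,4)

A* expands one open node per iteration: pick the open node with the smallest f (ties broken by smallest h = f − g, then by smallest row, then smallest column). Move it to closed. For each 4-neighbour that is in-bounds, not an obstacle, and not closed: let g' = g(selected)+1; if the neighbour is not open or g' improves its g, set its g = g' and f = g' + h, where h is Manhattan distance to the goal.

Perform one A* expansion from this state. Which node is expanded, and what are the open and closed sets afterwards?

step 1: expand (4,4) (f=10, h=8) → closed; open now [(3,4) g=3 f=10, (4,3) g=3 f=10, (4,5) g=3 f=12, (5,3) g=2 f=10, (6,3) g=1 f=10]

expanded=(4,4); open=[(3,4) g=3 f=10, (4,3) g=3 f=10, (4,5) g=3 f=12, (5,3) g=2 f=10, (6,3) g=1 f=10]; closed=[(4,4), (5,4), (6,4)]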